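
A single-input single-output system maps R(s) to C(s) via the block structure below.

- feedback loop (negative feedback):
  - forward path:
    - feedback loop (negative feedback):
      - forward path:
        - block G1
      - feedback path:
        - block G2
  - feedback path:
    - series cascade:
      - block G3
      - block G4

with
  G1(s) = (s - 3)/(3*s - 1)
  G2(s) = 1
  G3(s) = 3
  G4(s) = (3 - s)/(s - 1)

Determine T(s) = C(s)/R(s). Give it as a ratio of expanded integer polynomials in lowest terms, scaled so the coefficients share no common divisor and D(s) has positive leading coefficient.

Answer: (s^2 - 4*s + 3)/(s^2 + 10*s - 23)

Working:
Step 1 - reduce the feedback loop with forward G1 and return G2 -> (s - 3)/(4*s - 4)
Step 2 - reduce the series chain G3, G4 -> (9 - 3*s)/(s - 1)
Step 3 - close the feedback loop around [G1/(1+G1*G2)], (G3*G4), giving the overall T(s)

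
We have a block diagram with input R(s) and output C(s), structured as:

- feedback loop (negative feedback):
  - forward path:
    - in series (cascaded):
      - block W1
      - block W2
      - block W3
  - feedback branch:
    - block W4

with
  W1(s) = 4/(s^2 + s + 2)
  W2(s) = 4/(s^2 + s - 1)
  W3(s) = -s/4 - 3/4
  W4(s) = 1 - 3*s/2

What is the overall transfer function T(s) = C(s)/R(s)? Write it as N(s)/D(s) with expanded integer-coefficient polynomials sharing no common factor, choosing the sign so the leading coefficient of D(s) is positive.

Step 1 - cascade W1, W2, W3 gives (-4*s - 12)/(s^4 + 2*s^3 + 2*s^2 + s - 2)
Step 2 - feedback reduction of (W1*W2*W3), W4; the result is T(s) itself (integer coefficients, no common factor, positive leading denominator coefficient)

Therefore the answer is (-4*s - 12)/(s^4 + 2*s^3 + 8*s^2 + 15*s - 14).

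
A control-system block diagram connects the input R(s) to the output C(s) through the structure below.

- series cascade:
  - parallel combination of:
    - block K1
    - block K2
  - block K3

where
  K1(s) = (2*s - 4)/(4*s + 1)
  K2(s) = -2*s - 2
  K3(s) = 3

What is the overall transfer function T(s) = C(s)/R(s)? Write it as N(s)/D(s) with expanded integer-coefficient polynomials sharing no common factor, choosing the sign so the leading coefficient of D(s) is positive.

Step 1 - combine K1, K2 in parallel; result (-8*s^2 - 8*s - 6)/(4*s + 1)
Step 2 - multiply (K1+K2), K3 (series), giving the overall T(s)

Therefore the answer is (-24*s^2 - 24*s - 18)/(4*s + 1).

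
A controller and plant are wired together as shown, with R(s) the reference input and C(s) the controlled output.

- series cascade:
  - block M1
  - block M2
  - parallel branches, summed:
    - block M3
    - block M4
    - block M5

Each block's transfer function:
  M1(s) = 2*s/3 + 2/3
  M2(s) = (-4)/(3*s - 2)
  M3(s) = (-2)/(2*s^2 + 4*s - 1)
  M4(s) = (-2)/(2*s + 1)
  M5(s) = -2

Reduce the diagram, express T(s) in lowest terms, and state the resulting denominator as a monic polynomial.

Answer: s^4 + 11*s^3/6 - 7*s^2/6 - 7*s/12 + 1/6

Working:
(1) combine M3, M4, M5 in parallel: (-8*s^3 - 24*s^2 - 16*s + 2)/(4*s^3 + 10*s^2 + 2*s - 1)
(2) multiply M1, M2, (M3+M4+M5) (series): (64*s^4 + 256*s^3 + 320*s^2 + 112*s - 16)/(36*s^4 + 66*s^3 - 42*s^2 - 21*s + 6)
Step 2 gives the fully reduced T(s), with no common factor left to cancel. The denominator's leading coefficient is 36, so divide each of its coefficients by 36 to get the monic form.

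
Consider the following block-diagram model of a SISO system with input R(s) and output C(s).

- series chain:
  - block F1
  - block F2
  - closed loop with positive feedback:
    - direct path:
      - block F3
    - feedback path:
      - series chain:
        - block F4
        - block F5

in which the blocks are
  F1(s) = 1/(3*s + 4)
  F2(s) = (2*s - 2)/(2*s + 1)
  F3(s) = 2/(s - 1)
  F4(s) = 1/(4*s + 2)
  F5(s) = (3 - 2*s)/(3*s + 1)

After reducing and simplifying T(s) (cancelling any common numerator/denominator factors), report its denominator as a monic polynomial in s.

[1] series reduction of F4, F5; result (3 - 2*s)/(12*s^2 + 10*s + 2)
[2] collapse the loop (F3 forward, (F4*F5) return); result (12*s^2 + 10*s + 2)/(6*s^3 - s^2 - 2*s - 4)
[3] cascade F1, F2, [F3/(1-F3*(F4*F5))]; result (12*s^2 - 8*s - 4)/(18*s^4 + 21*s^3 - 10*s^2 - 20*s - 16)
The result of step 3 is T(s) in lowest terms. Its denominator has leading coefficient 18; dividing the denominator through by 18 makes it monic.

Answer: s^4 + 7*s^3/6 - 5*s^2/9 - 10*s/9 - 8/9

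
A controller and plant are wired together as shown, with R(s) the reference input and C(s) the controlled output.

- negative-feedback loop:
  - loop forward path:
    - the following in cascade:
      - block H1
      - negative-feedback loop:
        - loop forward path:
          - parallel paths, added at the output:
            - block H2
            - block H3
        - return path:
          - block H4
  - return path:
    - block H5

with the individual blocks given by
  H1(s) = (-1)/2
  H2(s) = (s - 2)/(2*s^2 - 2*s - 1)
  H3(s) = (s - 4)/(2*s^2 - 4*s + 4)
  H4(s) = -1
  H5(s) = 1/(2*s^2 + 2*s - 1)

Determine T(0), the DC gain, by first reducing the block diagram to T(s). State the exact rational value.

Step 1. parallel reduction of H2, H3 gives (4*s^3 - 18*s^2 + 19*s - 4)/(4*s^4 - 12*s^3 + 14*s^2 - 4*s - 4)
Step 2. close the feedback loop around (H2+H3), H4 gives (4*s^3 - 18*s^2 + 19*s - 4)/(4*s^4 - 16*s^3 + 32*s^2 - 23*s)
Step 3. combine H1, [(H2+H3)/(1+(H2+H3)*H4)] in series gives (-4*s^3 + 18*s^2 - 19*s + 4)/(8*s^4 - 32*s^3 + 64*s^2 - 46*s)
Step 4. close the feedback loop around (H1*[(H2+H3)/(1+(H2+H3)*H4)]), H5 gives (-8*s^5 + 28*s^4 + 2*s^3 - 48*s^2 + 27*s - 4)/(16*s^6 - 48*s^5 + 56*s^4 + 64*s^3 - 138*s^2 + 27*s + 4)
Evaluating the step-4 result (the overall T(s)) at s = 0 gives T(0) = -4/4 = -1.

Hence the answer: -1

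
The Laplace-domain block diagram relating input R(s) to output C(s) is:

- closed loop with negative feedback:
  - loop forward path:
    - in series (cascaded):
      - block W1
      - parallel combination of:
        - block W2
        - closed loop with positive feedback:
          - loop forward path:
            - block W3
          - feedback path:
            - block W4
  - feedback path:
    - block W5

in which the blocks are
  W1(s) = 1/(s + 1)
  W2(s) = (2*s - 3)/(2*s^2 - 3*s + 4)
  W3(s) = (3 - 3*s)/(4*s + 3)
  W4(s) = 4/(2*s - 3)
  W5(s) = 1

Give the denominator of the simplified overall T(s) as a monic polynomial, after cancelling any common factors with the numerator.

Step 1. close the feedback loop around W3, W4; result (-6*s^2 + 15*s - 9)/(8*s^2 + 6*s - 21)
Step 2. add W2, [W3/(1-W3*W4)] (parallel); result (-12*s^4 + 64*s^3 - 99*s^2 + 27*s + 27)/(16*s^4 - 12*s^3 - 28*s^2 + 87*s - 84)
Step 3. series reduction of W1, (W2+[W3/(1-W3*W4)]); result (-12*s^4 + 64*s^3 - 99*s^2 + 27*s + 27)/(16*s^5 + 4*s^4 - 40*s^3 + 59*s^2 + 3*s - 84)
Step 4. feedback reduction of (W1*(W2+[W3/(1-W3*W4)])), W5; result (-12*s^4 + 64*s^3 - 99*s^2 + 27*s + 27)/(16*s^5 - 8*s^4 + 24*s^3 - 40*s^2 + 30*s - 57)
The result of step 4 is T(s) in lowest terms. Its denominator has leading coefficient 16; dividing the denominator through by 16 makes it monic.

Hence the answer: s^5 - s^4/2 + 3*s^3/2 - 5*s^2/2 + 15*s/8 - 57/16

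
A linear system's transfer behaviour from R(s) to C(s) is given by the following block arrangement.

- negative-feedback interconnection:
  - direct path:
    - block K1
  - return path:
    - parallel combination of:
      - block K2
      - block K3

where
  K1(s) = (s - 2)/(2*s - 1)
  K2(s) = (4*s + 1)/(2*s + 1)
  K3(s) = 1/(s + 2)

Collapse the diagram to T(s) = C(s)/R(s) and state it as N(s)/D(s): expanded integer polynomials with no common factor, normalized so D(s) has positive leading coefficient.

(1) reduce the parallel group K2, K3, giving (4*s^2 + 11*s + 3)/(2*s^2 + 5*s + 2)
(2) apply the feedback formula to K1, (K2+K3): this yields T(s), and no further normalization is needed

Hence the answer: (2*s^3 + s^2 - 8*s - 4)/(8*s^3 + 11*s^2 - 20*s - 8)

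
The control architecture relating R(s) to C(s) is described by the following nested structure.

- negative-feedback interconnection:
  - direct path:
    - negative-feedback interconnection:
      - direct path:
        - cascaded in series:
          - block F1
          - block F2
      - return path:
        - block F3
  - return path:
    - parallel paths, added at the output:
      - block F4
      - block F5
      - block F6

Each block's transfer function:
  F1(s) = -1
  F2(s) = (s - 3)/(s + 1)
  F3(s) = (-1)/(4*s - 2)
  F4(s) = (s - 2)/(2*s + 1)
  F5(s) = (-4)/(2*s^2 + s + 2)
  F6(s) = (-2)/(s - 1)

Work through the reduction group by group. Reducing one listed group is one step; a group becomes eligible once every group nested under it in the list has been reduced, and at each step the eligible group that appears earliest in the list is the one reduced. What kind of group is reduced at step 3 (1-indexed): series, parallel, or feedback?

[1] combine F1, F2 in series
[2] close the feedback loop around (F1*F2), F3
[3] combine F4, F5, F6 in parallel
[4] reduce the feedback loop with forward [(F1*F2)/(1+(F1*F2)*F3)] and return (F4+F5+F6)
Step 3 collapses a parallel group.

Hence the answer: parallel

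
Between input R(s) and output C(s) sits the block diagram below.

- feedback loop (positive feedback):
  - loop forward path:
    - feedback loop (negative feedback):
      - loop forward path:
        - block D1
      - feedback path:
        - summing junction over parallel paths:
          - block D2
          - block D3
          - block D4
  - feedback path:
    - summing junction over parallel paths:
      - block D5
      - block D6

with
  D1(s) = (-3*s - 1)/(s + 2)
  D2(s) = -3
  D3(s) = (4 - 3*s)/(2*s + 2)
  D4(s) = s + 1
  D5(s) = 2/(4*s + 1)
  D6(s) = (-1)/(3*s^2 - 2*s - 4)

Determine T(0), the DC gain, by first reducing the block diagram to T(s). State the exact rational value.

Step 1 - add D2, D3, D4 (parallel) = (2*s^2 - 5*s)/(2*s + 2)
Step 2 - reduce the feedback loop with forward D1 and return (D2+D3+D4) = (6*s^2 + 8*s + 2)/(6*s^3 - 15*s^2 - 11*s - 4)
Step 3 - add D5, D6 (parallel) = (6*s^2 - 8*s - 9)/(12*s^3 - 5*s^2 - 18*s - 4)
Step 4 - reduce the feedback loop with forward [D1/(1+D1*(D2+D3+D4))] and return (D5+D6) = (72*s^5 + 66*s^4 - 124*s^3 - 178*s^2 - 68*s - 8)/(72*s^6 - 210*s^5 - 201*s^4 + 253*s^3 + 384*s^2 + 204*s + 34)
Step 4 gives the overall T(s). Then T(0) = -8/34 = -4/17.

Answer: -4/17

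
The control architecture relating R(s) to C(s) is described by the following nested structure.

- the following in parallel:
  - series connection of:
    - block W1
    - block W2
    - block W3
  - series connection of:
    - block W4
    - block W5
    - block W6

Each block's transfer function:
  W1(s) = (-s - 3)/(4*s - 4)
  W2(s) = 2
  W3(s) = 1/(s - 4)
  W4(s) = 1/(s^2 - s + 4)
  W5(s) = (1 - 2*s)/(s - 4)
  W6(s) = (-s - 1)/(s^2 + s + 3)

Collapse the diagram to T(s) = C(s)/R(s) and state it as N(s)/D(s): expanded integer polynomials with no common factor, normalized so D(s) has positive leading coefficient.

Step 1. multiply W1, W2, W3 (series): (-s - 3)/(2*s^2 - 10*s + 8)
Step 2. reduce the series chain W4, W5, W6: (2*s^2 + s - 1)/(s^5 - 4*s^4 + 6*s^3 - 23*s^2 + 8*s - 48)
Step 3. parallel reduction of (W1*W2*W3), (W4*W5*W6), which is the overall transfer function T(s) = C(s)/R(s) in lowest terms

Answer: (-s^5 - 3*s^4 - 2*s^3 - 21*s^2 - 19*s - 34)/(2*s^6 - 10*s^5 + 20*s^4 - 58*s^3 + 62*s^2 - 112*s + 96)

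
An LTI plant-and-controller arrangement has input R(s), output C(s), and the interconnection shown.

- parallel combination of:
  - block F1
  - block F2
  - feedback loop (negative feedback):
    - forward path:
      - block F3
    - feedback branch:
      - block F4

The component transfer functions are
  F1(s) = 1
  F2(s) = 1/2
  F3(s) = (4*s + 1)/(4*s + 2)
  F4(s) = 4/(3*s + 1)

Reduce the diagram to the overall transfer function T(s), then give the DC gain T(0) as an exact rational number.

The answer is 5/3.

Reasoning:
Step 1: collapse the loop (F3 forward, F4 return) = (12*s^2 + 7*s + 1)/(12*s^2 + 26*s + 6)
Step 2: combine F1, F2, [F3/(1+F3*F4)] in parallel = (15*s^2 + 23*s + 5)/(6*s^2 + 13*s + 3)
That last expression is T(s); at s = 0 only the constant terms survive, so T(0) = 5/3.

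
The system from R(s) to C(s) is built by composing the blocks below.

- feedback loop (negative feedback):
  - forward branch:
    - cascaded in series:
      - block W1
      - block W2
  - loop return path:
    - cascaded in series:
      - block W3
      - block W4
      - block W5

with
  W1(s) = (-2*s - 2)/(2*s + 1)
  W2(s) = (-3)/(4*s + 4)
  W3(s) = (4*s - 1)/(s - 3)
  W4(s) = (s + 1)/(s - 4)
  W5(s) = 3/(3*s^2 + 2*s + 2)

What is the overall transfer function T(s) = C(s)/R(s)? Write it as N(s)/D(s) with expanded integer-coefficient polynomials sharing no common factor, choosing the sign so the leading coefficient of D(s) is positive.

The answer is (9*s^4 - 57*s^3 + 72*s^2 + 30*s + 72)/(12*s^5 - 70*s^4 + 58*s^3 + 124*s^2 + 143*s + 39).

Reasoning:
Step 1 - reduce the series chain W1, W2 = 3/(4*s + 2)
Step 2 - reduce the series chain W3, W4, W5 = (12*s^2 + 9*s - 3)/(3*s^4 - 19*s^3 + 24*s^2 + 10*s + 24)
Step 3 - collapse the loop ((W1*W2) forward, (W3*W4*W5) return) - this is the overall T(s), already in the required normalized form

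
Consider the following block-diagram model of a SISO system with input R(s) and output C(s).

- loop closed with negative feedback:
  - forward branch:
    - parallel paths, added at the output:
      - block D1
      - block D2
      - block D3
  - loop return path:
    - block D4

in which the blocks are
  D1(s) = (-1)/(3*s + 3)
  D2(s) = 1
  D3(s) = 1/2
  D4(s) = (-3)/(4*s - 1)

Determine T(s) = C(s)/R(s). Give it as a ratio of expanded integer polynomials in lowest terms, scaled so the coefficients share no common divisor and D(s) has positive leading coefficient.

Step 1 - reduce the parallel group D1, D2, D3 = (9*s + 7)/(6*s + 6)
Step 2 - apply the feedback formula to (D1+D2+D3), D4; the result is T(s) itself (integer coefficients, no common factor, positive leading denominator coefficient)

Answer: (36*s^2 + 19*s - 7)/(24*s^2 - 9*s - 27)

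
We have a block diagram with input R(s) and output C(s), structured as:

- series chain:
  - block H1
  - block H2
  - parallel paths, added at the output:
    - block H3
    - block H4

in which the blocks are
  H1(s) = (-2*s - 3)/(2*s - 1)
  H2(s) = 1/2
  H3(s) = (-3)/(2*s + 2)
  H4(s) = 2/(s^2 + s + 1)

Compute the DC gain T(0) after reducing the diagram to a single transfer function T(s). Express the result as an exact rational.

Step 1. reduce the parallel group H3, H4 -> (-3*s^2 + s + 1)/(2*s^3 + 4*s^2 + 4*s + 2)
Step 2. series reduction of H1, H2, (H3+H4) -> (6*s^3 + 7*s^2 - 5*s - 3)/(8*s^4 + 12*s^3 + 8*s^2 - 4)
That last expression is T(s); at s = 0 only the constant terms survive, so T(0) = -3/(-4) = 3/4.

Answer: 3/4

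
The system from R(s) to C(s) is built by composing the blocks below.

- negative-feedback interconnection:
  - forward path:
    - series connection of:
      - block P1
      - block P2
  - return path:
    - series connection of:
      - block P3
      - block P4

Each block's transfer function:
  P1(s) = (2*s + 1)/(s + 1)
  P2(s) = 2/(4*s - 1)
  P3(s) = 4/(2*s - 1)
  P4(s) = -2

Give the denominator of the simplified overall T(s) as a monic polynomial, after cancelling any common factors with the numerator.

(1) cascade P1, P2 -> (4*s + 2)/(4*s^2 + 3*s - 1)
(2) multiply P3, P4 (series) -> (-8)/(2*s - 1)
(3) reduce the feedback loop with forward (P1*P2) and return (P3*P4) -> (8*s^2 - 2)/(8*s^3 + 2*s^2 - 37*s - 15)
No further cancellation is possible in the step-3 result, so that is T(s). Its denominator becomes monic after dividing by the leading coefficient 8.

Therefore the answer is s^3 + s^2/4 - 37*s/8 - 15/8.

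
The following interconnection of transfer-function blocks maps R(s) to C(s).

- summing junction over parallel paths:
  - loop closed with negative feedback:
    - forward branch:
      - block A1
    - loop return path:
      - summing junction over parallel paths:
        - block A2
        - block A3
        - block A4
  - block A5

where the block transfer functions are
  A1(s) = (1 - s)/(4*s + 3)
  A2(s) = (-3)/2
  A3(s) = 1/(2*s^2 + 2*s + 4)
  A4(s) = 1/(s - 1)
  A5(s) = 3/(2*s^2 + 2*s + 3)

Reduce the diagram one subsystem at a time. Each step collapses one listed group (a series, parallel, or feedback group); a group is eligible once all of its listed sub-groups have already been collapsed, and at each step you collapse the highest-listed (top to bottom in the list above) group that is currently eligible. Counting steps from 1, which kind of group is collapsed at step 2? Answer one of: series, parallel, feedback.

(1) sum the parallel branches A2, A3, A4
(2) collapse the loop (A1 forward, (A2+A3+A4) return)
(3) parallel reduction of [A1/(1+A1*(A2+A3+A4))], A5
The group at step 2 is a feedback group.

Therefore the answer is feedback.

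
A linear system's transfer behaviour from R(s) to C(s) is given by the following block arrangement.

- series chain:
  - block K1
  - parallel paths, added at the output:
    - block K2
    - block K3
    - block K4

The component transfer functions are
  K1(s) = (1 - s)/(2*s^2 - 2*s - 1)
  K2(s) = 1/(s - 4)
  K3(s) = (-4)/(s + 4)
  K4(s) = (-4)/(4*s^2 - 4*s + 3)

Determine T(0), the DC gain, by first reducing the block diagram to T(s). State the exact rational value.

The answer is 31/12.

Reasoning:
Step 1: sum the parallel branches K2, K3, K4, giving (-12*s^3 + 88*s^2 - 89*s + 124)/(4*s^4 - 4*s^3 - 61*s^2 + 64*s - 48)
Step 2: combine K1, (K2+K3+K4) in series, giving (12*s^4 - 100*s^3 + 177*s^2 - 213*s + 124)/(8*s^6 - 16*s^5 - 118*s^4 + 254*s^3 - 163*s^2 + 32*s + 48)
DC gain: substitute s = 0 into T(s) from step 2: T(0) = 124/48 = 31/12.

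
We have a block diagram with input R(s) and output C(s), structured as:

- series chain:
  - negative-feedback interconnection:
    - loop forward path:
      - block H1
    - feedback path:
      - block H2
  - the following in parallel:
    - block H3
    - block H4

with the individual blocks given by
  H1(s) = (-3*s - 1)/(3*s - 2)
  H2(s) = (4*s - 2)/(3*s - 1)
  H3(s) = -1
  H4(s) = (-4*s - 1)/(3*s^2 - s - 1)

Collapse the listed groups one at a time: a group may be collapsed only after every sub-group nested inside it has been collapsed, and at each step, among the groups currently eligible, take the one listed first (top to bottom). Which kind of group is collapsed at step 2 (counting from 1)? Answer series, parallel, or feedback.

Step 1 - collapse the loop (H1 forward, H2 return)
Step 2 - reduce the parallel group H3, H4
Step 3 - reduce the series chain [H1/(1+H1*H2)], (H3+H4)
The group at step 2 is a parallel group.

Final answer: parallel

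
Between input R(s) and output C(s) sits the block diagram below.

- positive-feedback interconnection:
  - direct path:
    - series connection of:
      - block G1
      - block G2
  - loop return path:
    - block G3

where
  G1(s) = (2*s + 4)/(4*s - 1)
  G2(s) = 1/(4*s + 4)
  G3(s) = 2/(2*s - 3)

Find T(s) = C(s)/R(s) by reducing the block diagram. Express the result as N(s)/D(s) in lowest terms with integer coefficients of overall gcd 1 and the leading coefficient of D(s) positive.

Answer: (2*s^2 + s - 6)/(16*s^3 - 12*s^2 - 24*s + 2)

Working:
Step 1: combine G1, G2 in series = (s + 2)/(8*s^2 + 6*s - 2)
Step 2: feedback reduction of (G1*G2), G3; the result is T(s) itself (integer coefficients, no common factor, positive leading denominator coefficient)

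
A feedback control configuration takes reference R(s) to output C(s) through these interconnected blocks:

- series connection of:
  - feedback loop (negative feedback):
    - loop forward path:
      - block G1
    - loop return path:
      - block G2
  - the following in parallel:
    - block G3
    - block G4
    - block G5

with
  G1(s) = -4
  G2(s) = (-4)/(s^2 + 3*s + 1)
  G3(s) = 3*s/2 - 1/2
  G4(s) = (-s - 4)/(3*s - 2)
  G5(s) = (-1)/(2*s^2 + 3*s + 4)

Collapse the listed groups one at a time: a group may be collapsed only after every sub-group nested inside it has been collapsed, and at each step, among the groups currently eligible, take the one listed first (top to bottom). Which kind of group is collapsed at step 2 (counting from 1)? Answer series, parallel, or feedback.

Step 1. reduce the feedback loop with forward G1 and return G2
Step 2. reduce the parallel group G3, G4, G5
Step 3. cascade [G1/(1+G1*G2)], (G3+G4+G5)
Step 2: parallel.

Therefore the answer is parallel.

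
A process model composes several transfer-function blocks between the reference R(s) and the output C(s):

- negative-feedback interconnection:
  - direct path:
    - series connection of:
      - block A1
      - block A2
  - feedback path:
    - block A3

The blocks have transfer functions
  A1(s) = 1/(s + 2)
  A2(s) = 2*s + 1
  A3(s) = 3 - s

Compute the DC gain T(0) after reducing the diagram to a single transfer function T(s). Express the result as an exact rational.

1. combine A1, A2 in series; result (2*s + 1)/(s + 2)
2. reduce the feedback loop with forward (A1*A2) and return A3; result (-2*s - 1)/(2*s^2 - 6*s - 5)
Evaluating the step-2 result (the overall T(s)) at s = 0 gives T(0) = -1/(-5) = 1/5.

Hence the answer: 1/5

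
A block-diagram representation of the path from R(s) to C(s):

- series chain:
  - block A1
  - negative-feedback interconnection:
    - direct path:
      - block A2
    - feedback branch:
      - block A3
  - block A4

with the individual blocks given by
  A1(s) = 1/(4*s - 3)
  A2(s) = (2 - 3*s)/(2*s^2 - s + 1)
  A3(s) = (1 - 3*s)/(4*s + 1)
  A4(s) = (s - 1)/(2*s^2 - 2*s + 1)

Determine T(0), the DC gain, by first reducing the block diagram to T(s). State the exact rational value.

Reducing step by step:

(1) feedback reduction of A2, A3 gives (-12*s^2 + 5*s + 2)/(8*s^3 + 7*s^2 - 6*s + 3)
(2) cascade A1, [A2/(1+A2*A3)], A4 gives (-12*s^3 + 17*s^2 - 3*s - 2)/(64*s^6 - 56*s^5 - 66*s^4 + 154*s^3 - 123*s^2 + 48*s - 9)
Step 2 gives the overall T(s). Then T(0) = -2/(-9) = 2/9.

Answer: 2/9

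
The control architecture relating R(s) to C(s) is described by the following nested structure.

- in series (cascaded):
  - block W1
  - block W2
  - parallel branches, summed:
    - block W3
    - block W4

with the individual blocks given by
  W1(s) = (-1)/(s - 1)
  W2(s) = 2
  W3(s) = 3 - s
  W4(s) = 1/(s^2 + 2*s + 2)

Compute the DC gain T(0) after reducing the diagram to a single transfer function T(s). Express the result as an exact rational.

(1) reduce the parallel group W3, W4: (-s^3 + s^2 + 4*s + 7)/(s^2 + 2*s + 2)
(2) series reduction of W1, W2, (W3+W4): (2*s^3 - 2*s^2 - 8*s - 14)/(s^3 + s^2 - 2)
DC gain: substitute s = 0 into T(s) from step 2: T(0) = -14/(-2) = 7.

Hence the answer: 7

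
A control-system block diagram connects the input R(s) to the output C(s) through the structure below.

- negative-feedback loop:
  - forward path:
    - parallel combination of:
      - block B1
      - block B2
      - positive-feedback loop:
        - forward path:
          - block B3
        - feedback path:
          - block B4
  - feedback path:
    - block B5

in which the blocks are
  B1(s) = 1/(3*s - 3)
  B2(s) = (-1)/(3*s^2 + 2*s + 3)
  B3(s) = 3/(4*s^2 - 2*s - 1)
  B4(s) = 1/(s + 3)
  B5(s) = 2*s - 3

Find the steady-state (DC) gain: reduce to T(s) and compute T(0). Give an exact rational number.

Answer: -13/45

Working:
[1] apply the feedback formula to B3, B4; result (3*s + 9)/(4*s^3 + 10*s^2 - 7*s - 6)
[2] parallel reduction of B1, B2, [B3/(1-B3*B4)]; result (12*s^5 + 53*s^4 + 65*s^3 + 31*s^2 - 36*s - 117)/(36*s^6 + 78*s^5 - 81*s^4 - 39*s^3 - 93*s^2 + 45*s + 54)
[3] reduce the feedback loop with forward (B1+B2+[B3/(1-B3*B4)]) and return B5; result (12*s^5 + 53*s^4 + 65*s^3 + 31*s^2 - 36*s - 117)/(60*s^6 + 148*s^5 - 110*s^4 - 172*s^3 - 258*s^2 - 81*s + 405)
Evaluating the step-3 result (the overall T(s)) at s = 0 gives T(0) = -117/405 = -13/45.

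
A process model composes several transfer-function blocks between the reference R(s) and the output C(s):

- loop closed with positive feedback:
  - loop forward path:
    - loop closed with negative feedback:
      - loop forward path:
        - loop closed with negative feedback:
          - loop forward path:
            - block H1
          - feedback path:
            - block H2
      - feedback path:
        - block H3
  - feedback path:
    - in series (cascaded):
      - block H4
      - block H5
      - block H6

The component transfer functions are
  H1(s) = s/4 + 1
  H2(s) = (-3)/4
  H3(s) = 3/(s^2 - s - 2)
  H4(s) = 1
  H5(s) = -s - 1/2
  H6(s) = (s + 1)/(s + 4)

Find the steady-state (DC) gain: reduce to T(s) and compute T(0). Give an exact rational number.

Step 1: feedback reduction of H1, H2: (-4*s - 16)/(3*s - 4)
Step 2: collapse the loop ([H1/(1+H1*H2)] forward, H3 return): (-4*s^3 - 12*s^2 + 24*s + 32)/(3*s^3 - 7*s^2 - 14*s - 40)
Step 3: combine H4, H5, H6 in series: (-2*s^2 - 3*s - 1)/(2*s + 8)
Step 4: reduce the feedback loop with forward [[H1/(1+H1*H2)]/(1+[H1/(1+H1*H2)]*H3)] and return (H4*H5*H6): (4*s^3 + 12*s^2 - 24*s - 32)/(4*s^4 - s^3 - 5*s^2 + 36)
DC gain: substitute s = 0 into T(s) from step 4: T(0) = -32/36 = -8/9.

Answer: -8/9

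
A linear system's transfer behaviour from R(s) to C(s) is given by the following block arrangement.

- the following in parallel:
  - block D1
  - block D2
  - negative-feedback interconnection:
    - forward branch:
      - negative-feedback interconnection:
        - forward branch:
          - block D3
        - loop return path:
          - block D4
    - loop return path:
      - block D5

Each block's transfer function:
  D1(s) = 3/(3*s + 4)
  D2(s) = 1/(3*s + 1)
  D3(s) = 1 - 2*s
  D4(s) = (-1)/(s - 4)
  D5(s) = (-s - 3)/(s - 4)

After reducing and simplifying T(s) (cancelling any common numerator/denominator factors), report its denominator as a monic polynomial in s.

Step 1: apply the feedback formula to D3, D4, giving (-2*s^2 + 9*s - 4)/(3*s - 5)
Step 2: close the feedback loop around [D3/(1+D3*D4)], D5, giving (-2*s^2 + 9*s - 4)/(2*s^2 + 8*s - 8)
Step 3: parallel reduction of D1, D2, [[D3/(1+D3*D4)]/(1+[D3/(1+D3*D4)]*D5)], giving (-18*s^4 + 75*s^3 + 201*s^2 - 64*s - 72)/(18*s^4 + 102*s^3 + 56*s^2 - 88*s - 32)
The result of step 3 is T(s) in lowest terms. Its denominator has leading coefficient 18; dividing the denominator through by 18 makes it monic.

Answer: s^4 + 17*s^3/3 + 28*s^2/9 - 44*s/9 - 16/9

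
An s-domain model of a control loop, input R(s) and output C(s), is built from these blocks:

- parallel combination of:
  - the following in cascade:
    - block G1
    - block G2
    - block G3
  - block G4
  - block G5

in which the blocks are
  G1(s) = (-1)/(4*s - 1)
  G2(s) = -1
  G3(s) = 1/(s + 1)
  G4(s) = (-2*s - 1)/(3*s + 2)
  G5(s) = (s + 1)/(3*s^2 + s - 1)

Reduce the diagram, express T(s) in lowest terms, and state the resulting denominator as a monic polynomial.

Reducing step by step:

[1] series reduction of G1, G2, G3 = 1/(4*s^2 + 3*s - 1)
[2] reduce the parallel group (G1*G2*G3), G4, G5 = (-24*s^5 - 26*s^4 + 33*s^3 + 41*s^2 + 2*s - 5)/(36*s^5 + 63*s^4 + 14*s^3 - 20*s^2 - 5*s + 2)
No further cancellation is possible in the step-2 result, so that is T(s). Its denominator becomes monic after dividing by the leading coefficient 36.

Answer: s^5 + 7*s^4/4 + 7*s^3/18 - 5*s^2/9 - 5*s/36 + 1/18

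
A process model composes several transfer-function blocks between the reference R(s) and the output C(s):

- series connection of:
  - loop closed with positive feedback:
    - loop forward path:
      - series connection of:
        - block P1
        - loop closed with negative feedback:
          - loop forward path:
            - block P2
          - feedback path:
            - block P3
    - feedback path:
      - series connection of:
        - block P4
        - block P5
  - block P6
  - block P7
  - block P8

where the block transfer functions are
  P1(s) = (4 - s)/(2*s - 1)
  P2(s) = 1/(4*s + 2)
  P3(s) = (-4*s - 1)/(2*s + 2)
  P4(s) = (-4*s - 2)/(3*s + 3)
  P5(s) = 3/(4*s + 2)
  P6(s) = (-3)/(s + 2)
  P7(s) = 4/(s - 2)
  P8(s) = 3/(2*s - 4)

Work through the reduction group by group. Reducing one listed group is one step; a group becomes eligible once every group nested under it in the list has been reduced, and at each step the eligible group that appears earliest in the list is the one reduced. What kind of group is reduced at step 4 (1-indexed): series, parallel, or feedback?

Step 1: apply the feedback formula to P2, P3
Step 2: cascade P1, [P2/(1+P2*P3)]
Step 3: reduce the series chain P4, P5
Step 4: feedback reduction of (P1*[P2/(1+P2*P3)]), (P4*P5)
Step 5: series reduction of [(P1*[P2/(1+P2*P3)])/(1-(P1*[P2/(1+P2*P3)])*(P4*P5))], P6, P7, P8
So the answer for step 4 is feedback.

Answer: feedback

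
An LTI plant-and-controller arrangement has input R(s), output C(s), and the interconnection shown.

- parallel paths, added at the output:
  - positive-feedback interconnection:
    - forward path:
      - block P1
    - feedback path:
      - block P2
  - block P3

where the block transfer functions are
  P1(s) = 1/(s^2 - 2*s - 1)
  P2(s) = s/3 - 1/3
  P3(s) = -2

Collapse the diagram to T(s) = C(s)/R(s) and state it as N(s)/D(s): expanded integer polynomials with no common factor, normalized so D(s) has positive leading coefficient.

Step 1. apply the feedback formula to P1, P2, giving 3/(3*s^2 - 7*s - 2)
Step 2. sum the parallel branches [P1/(1-P1*P2)], P3; the result is T(s) itself (integer coefficients, no common factor, positive leading denominator coefficient)

Answer: (-6*s^2 + 14*s + 7)/(3*s^2 - 7*s - 2)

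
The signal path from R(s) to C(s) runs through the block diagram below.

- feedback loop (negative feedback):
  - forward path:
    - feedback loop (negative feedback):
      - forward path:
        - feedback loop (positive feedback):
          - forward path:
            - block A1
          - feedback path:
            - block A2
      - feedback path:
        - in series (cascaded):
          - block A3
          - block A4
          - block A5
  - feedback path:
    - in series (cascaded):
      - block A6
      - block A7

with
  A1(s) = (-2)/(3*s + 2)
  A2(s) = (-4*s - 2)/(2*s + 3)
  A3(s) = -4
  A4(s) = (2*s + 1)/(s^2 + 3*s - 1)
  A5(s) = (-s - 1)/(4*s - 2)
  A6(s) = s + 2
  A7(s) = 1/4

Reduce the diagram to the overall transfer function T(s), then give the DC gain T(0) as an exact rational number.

Step 1. apply the feedback formula to A1, A2 gives (-4*s - 6)/(6*s^2 + 5*s + 2)
Step 2. combine A3, A4, A5 in series gives (4*s^2 + 6*s + 2)/(2*s^3 + 5*s^2 - 5*s + 1)
Step 3. apply the feedback formula to [A1/(1-A1*A2)], (A3*A4*A5) gives (-8*s^4 - 32*s^3 - 10*s^2 + 26*s - 6)/(12*s^5 + 40*s^4 - 17*s^3 - 57*s^2 - 49*s - 10)
Step 4. cascade A6, A7 gives s/4 + 1/2
Step 5. reduce the feedback loop with forward [[A1/(1-A1*A2)]/(1+[A1/(1-A1*A2)]*(A3*A4*A5))] and return (A6*A7) gives (-16*s^4 - 64*s^3 - 20*s^2 + 52*s - 12)/(20*s^5 + 56*s^4 - 71*s^3 - 111*s^2 - 75*s - 26)
DC gain: substitute s = 0 into T(s) from step 5: T(0) = -12/(-26) = 6/13.

Therefore the answer is 6/13.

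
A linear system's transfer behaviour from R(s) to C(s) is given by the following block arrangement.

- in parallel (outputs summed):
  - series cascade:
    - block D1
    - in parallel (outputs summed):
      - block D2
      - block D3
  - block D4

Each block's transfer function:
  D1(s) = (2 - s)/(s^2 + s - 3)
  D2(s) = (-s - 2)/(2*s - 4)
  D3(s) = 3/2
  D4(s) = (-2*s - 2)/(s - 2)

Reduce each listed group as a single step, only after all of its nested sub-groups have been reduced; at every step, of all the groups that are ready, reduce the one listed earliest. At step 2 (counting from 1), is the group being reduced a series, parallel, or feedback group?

Reducing step by step:

Step 1: add D2, D3 (parallel)
Step 2: series reduction of D1, (D2+D3)
Step 3: combine (D1*(D2+D3)), D4 in parallel
At step 2 the group reduced is series.

Answer: series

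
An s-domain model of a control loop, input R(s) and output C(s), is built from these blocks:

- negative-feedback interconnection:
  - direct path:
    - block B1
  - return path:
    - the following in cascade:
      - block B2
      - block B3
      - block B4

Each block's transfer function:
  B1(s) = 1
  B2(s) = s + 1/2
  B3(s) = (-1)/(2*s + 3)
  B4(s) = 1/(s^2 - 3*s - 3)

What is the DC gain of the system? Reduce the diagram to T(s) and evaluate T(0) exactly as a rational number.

The answer is 18/19.

Reasoning:
Step 1: reduce the series chain B2, B3, B4: (-2*s - 1)/(4*s^3 - 6*s^2 - 30*s - 18)
Step 2: feedback reduction of B1, (B2*B3*B4): (4*s^3 - 6*s^2 - 30*s - 18)/(4*s^3 - 6*s^2 - 32*s - 19)
That last expression is T(s); at s = 0 only the constant terms survive, so T(0) = -18/(-19) = 18/19.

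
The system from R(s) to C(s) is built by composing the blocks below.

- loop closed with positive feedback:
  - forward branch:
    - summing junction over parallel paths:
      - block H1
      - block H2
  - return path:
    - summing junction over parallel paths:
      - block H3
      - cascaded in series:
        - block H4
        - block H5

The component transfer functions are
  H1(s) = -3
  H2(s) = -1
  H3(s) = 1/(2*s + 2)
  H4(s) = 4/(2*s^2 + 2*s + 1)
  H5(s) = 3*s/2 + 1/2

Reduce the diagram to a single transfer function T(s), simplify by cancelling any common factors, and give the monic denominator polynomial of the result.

1. add H1, H2 (parallel) -> -4
2. combine H4, H5 in series -> (6*s + 2)/(2*s^2 + 2*s + 1)
3. sum the parallel branches H3, (H4*H5) -> (14*s^2 + 18*s + 5)/(4*s^3 + 8*s^2 + 6*s + 2)
4. apply the feedback formula to (H1+H2), (H3+(H4*H5)) -> (-8*s^3 - 16*s^2 - 12*s - 4)/(2*s^3 + 32*s^2 + 39*s + 11)
Step 4 gives the fully reduced T(s), with no common factor left to cancel. The denominator's leading coefficient is 2, so divide each of its coefficients by 2 to get the monic form.

Therefore the answer is s^3 + 16*s^2 + 39*s/2 + 11/2.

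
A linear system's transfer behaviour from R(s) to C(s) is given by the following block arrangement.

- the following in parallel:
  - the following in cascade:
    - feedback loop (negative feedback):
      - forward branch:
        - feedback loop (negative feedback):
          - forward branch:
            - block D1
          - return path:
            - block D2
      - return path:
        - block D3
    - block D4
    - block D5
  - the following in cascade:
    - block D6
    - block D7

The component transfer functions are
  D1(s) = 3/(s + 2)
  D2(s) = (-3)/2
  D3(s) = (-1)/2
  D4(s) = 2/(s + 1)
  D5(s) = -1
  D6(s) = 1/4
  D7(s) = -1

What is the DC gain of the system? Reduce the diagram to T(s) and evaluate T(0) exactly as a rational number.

Answer: 5/4

Working:
1. collapse the loop (D1 forward, D2 return): 6/(2*s - 5)
2. collapse the loop ([D1/(1+D1*D2)] forward, D3 return): 3/(s - 4)
3. cascade [[D1/(1+D1*D2)]/(1+[D1/(1+D1*D2)]*D3)], D4, D5: (-6)/(s^2 - 3*s - 4)
4. series reduction of D6, D7: (-1)/4
5. reduce the parallel group ([[D1/(1+D1*D2)]/(1+[D1/(1+D1*D2)]*D3)]*D4*D5), (D6*D7): (-s^2 + 3*s - 20)/(4*s^2 - 12*s - 16)
Evaluating the step-5 result (the overall T(s)) at s = 0 gives T(0) = -20/(-16) = 5/4.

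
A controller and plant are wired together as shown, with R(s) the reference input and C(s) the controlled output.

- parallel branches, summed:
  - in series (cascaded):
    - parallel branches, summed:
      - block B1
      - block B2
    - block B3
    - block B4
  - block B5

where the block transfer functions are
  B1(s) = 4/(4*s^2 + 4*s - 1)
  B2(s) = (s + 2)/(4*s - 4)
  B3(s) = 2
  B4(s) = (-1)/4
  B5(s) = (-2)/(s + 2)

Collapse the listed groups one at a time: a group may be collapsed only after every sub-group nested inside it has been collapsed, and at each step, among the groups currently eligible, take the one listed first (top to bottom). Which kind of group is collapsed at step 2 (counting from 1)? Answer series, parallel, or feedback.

The answer is series.

Reasoning:
[1] parallel reduction of B1, B2
[2] multiply (B1+B2), B3, B4 (series)
[3] sum the parallel branches ((B1+B2)*B3*B4), B5
So the answer for step 2 is series.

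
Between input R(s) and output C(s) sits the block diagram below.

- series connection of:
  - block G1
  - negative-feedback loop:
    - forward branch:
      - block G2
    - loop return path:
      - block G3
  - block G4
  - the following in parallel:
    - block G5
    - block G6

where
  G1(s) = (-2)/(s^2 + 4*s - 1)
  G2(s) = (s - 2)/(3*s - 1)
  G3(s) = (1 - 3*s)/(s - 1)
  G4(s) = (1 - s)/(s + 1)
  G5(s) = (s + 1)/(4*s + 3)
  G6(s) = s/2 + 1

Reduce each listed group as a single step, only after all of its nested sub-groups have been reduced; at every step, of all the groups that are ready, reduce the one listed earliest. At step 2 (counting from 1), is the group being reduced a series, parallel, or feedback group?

The answer is parallel.

Reasoning:
Step 1. reduce the feedback loop with forward G2 and return G3
Step 2. combine G5, G6 in parallel
Step 3. series reduction of G1, [G2/(1+G2*G3)], G4, (G5+G6)
The group at step 2 is a parallel group.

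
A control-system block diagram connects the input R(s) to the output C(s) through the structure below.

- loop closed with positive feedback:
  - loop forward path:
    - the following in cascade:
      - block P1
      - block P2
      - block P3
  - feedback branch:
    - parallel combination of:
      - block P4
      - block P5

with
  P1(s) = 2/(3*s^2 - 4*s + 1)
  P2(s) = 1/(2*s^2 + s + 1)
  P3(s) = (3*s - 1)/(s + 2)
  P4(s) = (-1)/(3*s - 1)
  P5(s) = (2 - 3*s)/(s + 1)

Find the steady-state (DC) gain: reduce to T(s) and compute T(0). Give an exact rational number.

[1] series reduction of P1, P2, P3 -> 2/(2*s^4 + 3*s^3 - 2*s^2 - s - 2)
[2] sum the parallel branches P4, P5 -> (-9*s^2 + 8*s - 3)/(3*s^2 + 2*s - 1)
[3] reduce the feedback loop with forward (P1*P2*P3) and return (P4+P5) -> (6*s^2 + 4*s - 2)/(6*s^6 + 13*s^5 - 2*s^4 - 10*s^3 + 12*s^2 - 19*s + 8)
The step-3 result is T(s). Setting s = 0: T(0) = -2/8 = -1/4.

Therefore the answer is -1/4.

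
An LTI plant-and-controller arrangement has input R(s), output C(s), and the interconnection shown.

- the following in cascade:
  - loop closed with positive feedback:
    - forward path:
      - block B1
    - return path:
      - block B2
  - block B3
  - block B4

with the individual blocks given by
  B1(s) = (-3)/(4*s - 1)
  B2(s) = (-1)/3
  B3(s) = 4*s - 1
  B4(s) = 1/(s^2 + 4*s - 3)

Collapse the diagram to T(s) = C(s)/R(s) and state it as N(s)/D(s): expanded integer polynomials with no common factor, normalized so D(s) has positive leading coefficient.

The answer is (3 - 12*s)/(4*s^3 + 14*s^2 - 20*s + 6).

Reasoning:
[1] reduce the feedback loop with forward B1 and return B2 -> (-3)/(4*s - 2)
[2] multiply [B1/(1-B1*B2)], B3, B4 (series): this yields T(s), and no further normalization is needed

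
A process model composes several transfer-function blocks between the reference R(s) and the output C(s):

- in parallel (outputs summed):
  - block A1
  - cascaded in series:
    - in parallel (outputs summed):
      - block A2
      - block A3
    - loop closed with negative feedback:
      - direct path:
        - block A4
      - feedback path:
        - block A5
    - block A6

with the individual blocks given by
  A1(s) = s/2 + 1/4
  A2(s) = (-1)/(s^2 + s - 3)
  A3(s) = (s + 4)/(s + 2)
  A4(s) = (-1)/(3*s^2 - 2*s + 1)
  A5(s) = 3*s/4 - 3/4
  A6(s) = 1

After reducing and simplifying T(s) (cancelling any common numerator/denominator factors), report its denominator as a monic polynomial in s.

The answer is s^5 + 25*s^4/12 - 19*s^3/6 - 10*s^2/3 + 59*s/12 - 7/2.

Reasoning:
Step 1: reduce the parallel group A2, A3; result (s^3 + 5*s^2 - 14)/(s^3 + 3*s^2 - s - 6)
Step 2: collapse the loop (A4 forward, A5 return); result (-4)/(12*s^2 - 11*s + 7)
Step 3: series reduction of (A2+A3), [A4/(1+A4*A5)], A6; result (-4*s^3 - 20*s^2 + 56)/(12*s^5 + 25*s^4 - 38*s^3 - 40*s^2 + 59*s - 42)
Step 4: combine A1, ((A2+A3)*[A4/(1+A4*A5)]*A6) in parallel; result (24*s^6 + 62*s^5 - 51*s^4 - 134*s^3 - 2*s^2 - 25*s + 182)/(48*s^5 + 100*s^4 - 152*s^3 - 160*s^2 + 236*s - 168)
T(s) is the step-4 result (common factors already cancelled). Leading coefficient of the denominator: 48. Divide through by 48 for the monic polynomial.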